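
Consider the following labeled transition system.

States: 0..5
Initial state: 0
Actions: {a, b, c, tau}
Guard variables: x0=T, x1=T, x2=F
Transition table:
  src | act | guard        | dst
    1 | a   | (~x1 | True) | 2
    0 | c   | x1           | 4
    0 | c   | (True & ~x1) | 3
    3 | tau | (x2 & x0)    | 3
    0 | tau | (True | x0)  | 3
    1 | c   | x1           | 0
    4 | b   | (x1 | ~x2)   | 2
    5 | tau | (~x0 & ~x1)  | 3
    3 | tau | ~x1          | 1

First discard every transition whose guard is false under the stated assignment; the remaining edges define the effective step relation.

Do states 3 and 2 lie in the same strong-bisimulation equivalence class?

Bisimulation quotient by refinement:
  π0 = {{0,1,2,3,4,5}}
  π1 = {{0},{1},{2,3,5},{4}}
4 equivalence class(es) (converged in 2)
[3]={2,3,5}  [2]={2,3,5}

Answer: BISIMILAR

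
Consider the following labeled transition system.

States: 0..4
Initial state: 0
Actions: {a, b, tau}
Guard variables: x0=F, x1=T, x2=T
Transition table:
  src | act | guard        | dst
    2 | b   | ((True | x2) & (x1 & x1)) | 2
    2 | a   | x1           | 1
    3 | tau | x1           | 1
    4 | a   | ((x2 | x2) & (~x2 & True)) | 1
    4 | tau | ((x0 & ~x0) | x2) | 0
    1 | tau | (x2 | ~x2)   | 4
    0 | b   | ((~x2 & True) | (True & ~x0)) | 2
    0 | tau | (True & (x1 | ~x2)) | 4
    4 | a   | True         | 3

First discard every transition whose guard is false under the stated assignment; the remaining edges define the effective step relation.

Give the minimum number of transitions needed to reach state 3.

Answer: 2

Working:
Breadth-first toward 3:
  depth 0: {0}
  depth 1: {2,4}
  depth 2: {1,3}
first hit 3 at d=2 via tau·a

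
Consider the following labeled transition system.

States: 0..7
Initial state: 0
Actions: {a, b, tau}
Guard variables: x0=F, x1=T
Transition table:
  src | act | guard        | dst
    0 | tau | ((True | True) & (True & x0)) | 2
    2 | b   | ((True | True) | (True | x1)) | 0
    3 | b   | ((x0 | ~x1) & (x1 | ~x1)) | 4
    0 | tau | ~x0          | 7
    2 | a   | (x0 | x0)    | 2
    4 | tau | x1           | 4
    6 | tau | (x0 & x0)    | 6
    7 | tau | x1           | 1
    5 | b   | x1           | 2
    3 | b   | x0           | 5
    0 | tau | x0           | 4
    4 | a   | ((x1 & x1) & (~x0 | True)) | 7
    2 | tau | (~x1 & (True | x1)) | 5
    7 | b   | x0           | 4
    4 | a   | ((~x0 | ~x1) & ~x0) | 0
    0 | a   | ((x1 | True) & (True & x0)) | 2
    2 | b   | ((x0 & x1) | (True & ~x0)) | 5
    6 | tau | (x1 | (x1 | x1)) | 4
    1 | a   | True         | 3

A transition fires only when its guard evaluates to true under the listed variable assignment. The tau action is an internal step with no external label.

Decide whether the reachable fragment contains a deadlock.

Reachable = {0,1,3,7}
  0: tau→7  [deg 1]
  1: a→3  [deg 1]
  3: ∅  [STUCK]
  7: tau→1  [deg 1]
Path to 3: tau·tau·a

Answer: DEADLOCK at state 3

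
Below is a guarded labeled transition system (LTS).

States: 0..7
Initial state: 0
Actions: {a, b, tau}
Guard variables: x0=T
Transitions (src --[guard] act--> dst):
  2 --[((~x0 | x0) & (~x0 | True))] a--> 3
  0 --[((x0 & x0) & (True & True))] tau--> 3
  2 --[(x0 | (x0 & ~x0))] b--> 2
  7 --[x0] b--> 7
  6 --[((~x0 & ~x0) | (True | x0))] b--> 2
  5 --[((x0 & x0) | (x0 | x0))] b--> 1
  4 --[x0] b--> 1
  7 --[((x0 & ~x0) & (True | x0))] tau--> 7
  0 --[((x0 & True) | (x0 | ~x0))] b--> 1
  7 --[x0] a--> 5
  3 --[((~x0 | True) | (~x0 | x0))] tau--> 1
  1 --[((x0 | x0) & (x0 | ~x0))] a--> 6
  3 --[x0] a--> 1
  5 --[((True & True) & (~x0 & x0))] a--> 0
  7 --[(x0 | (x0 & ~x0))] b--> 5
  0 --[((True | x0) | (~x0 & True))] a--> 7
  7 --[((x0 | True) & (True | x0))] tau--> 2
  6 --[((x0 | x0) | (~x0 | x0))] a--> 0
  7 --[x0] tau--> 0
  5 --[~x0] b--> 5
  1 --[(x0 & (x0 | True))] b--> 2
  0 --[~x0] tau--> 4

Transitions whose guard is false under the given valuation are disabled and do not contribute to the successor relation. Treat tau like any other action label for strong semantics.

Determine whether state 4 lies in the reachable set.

Answer: UNREACHABLE

Trace:
After dropping false guards: 18 live edges.
L0 = {0}
L1 = {1,3,7}  total {0,1,3,7}
L2 = {2,5,6}  total {0,1,2,3,5,6,7}
Reach set: {0,1,2,3,5,6,7}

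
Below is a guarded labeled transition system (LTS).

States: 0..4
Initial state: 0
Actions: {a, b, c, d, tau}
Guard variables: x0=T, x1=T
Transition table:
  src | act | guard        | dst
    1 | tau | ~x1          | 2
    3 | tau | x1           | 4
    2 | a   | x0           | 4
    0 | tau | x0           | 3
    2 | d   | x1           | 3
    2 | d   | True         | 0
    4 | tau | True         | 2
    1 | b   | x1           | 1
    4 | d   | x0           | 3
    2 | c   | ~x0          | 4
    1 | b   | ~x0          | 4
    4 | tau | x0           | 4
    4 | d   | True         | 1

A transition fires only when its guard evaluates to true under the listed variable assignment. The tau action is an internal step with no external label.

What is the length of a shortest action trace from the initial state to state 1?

BFS to 1:
  Layer 0: {0}
  Layer 1: {3}
  Layer 2: {4}
  Layer 3: {1,2}
depth(1)=3, e.g. tau·tau·d

Answer: 3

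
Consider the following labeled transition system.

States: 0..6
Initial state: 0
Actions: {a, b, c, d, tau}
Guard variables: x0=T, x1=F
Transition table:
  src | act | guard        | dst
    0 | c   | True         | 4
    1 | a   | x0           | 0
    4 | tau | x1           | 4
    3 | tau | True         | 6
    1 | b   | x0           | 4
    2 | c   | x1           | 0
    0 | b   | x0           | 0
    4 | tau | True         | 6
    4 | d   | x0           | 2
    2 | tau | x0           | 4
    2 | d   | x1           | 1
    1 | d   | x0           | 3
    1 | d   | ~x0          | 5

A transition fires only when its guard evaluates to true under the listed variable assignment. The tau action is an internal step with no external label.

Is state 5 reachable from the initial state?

Answer: UNREACHABLE

Trace:
9 transition(s) survive guard evaluation.
L0 = {0}
L1 = {4}  total {0,4}
L2 = {2,6}  total {0,2,4,6}
Reachable = {0,2,4,6}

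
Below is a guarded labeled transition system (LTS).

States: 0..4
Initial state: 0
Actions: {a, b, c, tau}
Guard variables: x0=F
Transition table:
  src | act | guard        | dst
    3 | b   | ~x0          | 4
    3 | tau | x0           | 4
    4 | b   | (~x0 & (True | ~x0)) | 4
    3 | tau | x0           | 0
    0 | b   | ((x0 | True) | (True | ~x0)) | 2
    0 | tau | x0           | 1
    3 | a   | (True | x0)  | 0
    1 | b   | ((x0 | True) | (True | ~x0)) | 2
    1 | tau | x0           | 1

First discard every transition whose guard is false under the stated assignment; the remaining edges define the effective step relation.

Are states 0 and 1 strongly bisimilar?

Answer: BISIMILAR

Analysis:
Compute ~ classes (split until stable):
  round 0: {{0,1,2,3,4}}
  round 1: {{0,1,4},{2},{3}}
  round 2: {{0,1},{2},{3},{4}}
4 equivalence class(es) (converged in 3)
class of 0: {0,1}; class of 1: {0,1}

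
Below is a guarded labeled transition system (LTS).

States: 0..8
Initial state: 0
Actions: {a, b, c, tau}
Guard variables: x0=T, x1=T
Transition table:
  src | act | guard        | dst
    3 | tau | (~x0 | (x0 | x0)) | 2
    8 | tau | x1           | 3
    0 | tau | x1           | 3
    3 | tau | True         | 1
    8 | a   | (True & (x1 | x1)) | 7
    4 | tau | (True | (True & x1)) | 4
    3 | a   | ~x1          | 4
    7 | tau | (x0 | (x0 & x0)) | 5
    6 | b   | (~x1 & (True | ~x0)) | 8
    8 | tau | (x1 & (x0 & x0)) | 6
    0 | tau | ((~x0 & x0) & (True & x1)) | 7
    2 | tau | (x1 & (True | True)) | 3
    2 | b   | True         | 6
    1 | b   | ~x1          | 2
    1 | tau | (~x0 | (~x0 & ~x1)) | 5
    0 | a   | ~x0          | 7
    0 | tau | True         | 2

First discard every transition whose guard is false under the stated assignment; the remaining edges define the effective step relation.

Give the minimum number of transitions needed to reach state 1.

Breadth-first toward 1:
  Layer 0: {0}
  Layer 1: {2,3}
  Layer 2: {1,6}
1 enters at depth 2; path tau·tau

Answer: 2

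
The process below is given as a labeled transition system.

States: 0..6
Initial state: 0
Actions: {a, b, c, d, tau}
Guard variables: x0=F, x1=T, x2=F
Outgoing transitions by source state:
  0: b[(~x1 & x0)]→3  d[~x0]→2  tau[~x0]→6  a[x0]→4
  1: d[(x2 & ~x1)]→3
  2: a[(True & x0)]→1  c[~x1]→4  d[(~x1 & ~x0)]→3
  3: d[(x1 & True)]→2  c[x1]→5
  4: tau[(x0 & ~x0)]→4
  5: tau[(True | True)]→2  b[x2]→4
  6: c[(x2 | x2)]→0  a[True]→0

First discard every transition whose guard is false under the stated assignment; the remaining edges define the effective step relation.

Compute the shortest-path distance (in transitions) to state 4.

Layered search for 4:
  L0 = {0}
  L1 = {2,6}
4 never appears.

Answer: UNREACHABLE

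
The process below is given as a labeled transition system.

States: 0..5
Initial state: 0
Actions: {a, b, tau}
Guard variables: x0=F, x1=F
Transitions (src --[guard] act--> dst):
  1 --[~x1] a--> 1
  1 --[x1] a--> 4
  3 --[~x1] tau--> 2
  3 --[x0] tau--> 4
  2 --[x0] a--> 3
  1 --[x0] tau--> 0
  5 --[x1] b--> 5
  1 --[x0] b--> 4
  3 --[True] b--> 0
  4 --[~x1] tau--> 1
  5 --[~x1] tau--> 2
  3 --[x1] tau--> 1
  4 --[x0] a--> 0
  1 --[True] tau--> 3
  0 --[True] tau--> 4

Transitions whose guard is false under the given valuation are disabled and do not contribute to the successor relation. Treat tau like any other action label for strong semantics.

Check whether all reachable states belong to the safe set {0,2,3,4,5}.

Answer: INVARIANT VIOLATED at state 1

Working:
Allowed set {0,2,3,4,5}
Reachable = {0,1,2,3,4}
  0: ok
  1: outside
  2: ok
  3: ok
  4: ok
witness against invariant: tau·tau → 1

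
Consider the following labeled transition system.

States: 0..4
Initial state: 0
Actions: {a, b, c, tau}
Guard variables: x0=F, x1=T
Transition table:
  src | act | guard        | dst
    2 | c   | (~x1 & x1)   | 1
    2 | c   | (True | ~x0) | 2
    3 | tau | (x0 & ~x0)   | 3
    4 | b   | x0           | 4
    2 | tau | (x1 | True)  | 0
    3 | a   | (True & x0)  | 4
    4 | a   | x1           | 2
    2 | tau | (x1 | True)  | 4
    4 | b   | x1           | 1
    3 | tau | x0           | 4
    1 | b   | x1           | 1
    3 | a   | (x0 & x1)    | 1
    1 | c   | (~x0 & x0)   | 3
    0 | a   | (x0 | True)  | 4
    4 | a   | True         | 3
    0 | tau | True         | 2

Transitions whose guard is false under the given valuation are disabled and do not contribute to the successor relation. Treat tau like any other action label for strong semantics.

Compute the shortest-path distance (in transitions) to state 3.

Answer: 2

Analysis:
BFS to 3:
  L0 = {0}
  L1 = {2,4}
  L2 = {1,3}
depth(3)=2, e.g. a·a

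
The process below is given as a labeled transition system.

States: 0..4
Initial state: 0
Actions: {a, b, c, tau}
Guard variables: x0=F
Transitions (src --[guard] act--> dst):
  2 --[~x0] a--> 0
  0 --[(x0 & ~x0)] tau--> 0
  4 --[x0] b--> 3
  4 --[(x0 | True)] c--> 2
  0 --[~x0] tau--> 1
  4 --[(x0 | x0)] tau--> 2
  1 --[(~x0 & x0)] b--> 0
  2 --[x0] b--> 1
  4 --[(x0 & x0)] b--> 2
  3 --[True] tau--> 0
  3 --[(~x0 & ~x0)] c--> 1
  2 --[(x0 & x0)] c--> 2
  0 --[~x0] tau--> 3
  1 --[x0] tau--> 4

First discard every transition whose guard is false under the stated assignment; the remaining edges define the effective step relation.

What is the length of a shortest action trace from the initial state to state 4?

Layered search for 4:
  Layer 0: {0}
  Layer 1: {1,3}
4 never appears.

Answer: UNREACHABLE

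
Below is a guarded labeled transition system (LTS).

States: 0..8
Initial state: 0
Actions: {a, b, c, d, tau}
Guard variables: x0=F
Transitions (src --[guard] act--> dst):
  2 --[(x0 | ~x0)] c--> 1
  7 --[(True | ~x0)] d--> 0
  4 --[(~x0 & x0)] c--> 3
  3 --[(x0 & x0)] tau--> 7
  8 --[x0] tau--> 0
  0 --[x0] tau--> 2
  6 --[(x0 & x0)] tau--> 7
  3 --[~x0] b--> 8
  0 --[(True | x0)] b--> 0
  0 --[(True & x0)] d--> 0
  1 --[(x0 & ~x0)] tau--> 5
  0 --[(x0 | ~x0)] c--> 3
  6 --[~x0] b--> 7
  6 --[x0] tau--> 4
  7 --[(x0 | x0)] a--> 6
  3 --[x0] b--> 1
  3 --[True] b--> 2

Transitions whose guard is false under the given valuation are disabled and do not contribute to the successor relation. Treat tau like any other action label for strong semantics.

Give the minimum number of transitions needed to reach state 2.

Layered search for 2:
  Layer 0: {0}
  Layer 1: {3}
  Layer 2: {2,8}
first hit 2 at d=2 via c·b

Answer: 2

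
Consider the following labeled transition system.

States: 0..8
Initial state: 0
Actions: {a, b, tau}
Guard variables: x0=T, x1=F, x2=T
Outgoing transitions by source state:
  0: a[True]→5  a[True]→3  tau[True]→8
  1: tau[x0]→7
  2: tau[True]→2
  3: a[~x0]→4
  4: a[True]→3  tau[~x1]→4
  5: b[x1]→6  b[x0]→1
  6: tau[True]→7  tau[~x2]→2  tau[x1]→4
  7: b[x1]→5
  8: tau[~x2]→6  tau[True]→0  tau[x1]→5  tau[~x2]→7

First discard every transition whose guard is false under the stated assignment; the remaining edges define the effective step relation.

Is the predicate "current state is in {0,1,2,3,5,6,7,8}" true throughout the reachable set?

Answer: INVARIANT HOLDS

Working:
Allowed set {0,1,2,3,5,6,7,8}
R = {0,1,3,5,7,8}
  0: ✓
  1: ✓
  3: ✓
  5: ✓
  7: ✓
  8: ✓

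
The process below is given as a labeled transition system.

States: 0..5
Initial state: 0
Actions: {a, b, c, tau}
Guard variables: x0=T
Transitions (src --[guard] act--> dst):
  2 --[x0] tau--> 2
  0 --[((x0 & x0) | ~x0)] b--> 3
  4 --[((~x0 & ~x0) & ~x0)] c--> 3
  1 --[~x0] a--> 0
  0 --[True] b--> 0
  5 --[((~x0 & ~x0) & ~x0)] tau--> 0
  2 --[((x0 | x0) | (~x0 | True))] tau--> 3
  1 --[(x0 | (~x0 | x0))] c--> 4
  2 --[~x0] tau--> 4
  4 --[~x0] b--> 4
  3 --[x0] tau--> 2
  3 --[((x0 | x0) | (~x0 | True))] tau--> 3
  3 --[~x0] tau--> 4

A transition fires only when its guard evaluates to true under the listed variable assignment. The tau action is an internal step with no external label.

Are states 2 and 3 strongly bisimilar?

Answer: BISIMILAR

Working:
Refine partition for ~:
  P[0] = {{0,1,2,3,4,5}}
  P[1] = {{0},{1},{2,3},{4,5}}
stable after 2 split(s): 4 block(s)
2∈{2,3}, 3∈{2,3}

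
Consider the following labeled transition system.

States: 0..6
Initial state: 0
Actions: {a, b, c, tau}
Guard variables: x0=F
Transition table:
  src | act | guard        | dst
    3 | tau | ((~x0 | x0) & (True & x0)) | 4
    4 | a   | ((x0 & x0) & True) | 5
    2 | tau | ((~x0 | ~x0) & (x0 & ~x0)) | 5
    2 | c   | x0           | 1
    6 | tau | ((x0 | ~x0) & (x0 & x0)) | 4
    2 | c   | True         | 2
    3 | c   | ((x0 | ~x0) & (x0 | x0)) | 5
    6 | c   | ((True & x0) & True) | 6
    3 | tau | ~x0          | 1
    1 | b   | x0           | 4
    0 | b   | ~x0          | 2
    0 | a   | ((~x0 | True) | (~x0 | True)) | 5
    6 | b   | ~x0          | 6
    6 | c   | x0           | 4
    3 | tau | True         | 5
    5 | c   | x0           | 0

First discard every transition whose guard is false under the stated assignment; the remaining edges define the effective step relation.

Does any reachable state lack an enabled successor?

R = {0,2,5}
  0: a→5  b→2  [2 exit(s)]
  2: c→2  [1 exit(s)]
  5: ∅  [STUCK]
trace reaching 5: a

Answer: DEADLOCK at state 5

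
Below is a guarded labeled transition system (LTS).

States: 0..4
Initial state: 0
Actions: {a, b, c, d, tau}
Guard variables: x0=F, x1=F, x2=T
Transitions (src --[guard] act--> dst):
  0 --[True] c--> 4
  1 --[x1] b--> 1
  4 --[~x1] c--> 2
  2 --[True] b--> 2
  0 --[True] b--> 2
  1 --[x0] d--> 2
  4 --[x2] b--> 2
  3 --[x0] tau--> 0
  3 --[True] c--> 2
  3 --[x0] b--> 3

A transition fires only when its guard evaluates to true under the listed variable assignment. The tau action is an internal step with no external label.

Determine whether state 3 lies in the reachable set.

After dropping false guards: 6 live edges.
Layer 0: {0}
Layer 1: {2,4}  total {0,2,4}
Reach set: {0,2,4}

Answer: UNREACHABLE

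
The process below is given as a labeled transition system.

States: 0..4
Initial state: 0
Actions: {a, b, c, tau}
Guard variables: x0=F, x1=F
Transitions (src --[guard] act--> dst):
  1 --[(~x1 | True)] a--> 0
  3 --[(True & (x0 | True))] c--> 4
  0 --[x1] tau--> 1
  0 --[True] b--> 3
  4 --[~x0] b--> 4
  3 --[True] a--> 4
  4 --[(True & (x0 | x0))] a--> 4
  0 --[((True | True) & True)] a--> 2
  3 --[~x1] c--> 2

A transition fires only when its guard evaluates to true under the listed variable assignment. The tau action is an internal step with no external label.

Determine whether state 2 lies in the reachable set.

Guard filter leaves 7 enabled edge(s).
L0 = {0}
L1 = {2,3}  total {0,2,3}
L2 = {4}  total {0,2,3,4}
Reachable = {0,2,3,4}
Path to 2: a

Answer: REACHABLE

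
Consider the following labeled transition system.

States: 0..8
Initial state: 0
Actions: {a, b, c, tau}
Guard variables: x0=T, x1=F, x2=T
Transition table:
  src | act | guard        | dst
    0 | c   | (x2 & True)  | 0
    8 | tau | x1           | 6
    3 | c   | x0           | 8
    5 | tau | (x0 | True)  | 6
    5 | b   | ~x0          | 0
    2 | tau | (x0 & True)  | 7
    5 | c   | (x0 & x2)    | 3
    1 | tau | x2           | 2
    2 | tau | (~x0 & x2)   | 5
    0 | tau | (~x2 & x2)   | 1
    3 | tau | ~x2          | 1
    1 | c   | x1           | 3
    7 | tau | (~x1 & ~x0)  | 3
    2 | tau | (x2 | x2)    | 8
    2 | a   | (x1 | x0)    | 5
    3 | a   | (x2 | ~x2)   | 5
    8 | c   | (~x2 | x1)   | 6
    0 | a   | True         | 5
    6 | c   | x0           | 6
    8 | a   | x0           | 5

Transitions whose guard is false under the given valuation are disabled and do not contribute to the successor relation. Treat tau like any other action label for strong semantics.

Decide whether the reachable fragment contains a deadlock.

Answer: DEADLOCK-FREE

Trace:
Reachable = {0,3,5,6,8}
  0: a→5  c→0  [2 exit(s)]
  3: a→5  c→8  [2 exit(s)]
  5: c→3  tau→6  [2 exit(s)]
  6: c→6  [1 exit(s)]
  8: a→5  [1 exit(s)]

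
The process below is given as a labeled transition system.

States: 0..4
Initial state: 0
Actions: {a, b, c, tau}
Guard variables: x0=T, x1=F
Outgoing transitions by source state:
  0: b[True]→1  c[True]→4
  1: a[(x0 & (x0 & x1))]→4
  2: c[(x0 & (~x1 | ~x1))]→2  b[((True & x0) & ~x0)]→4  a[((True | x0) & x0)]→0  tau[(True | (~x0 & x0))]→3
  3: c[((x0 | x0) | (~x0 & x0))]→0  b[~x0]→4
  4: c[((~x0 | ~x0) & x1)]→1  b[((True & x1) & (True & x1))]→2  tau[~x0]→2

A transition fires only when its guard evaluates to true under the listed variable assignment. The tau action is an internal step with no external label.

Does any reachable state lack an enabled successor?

R = {0,1,4}
  0: b→1  c→4  [deg 2]
  1: ∅  [STUCK]
  4: ∅  [STUCK]
trace reaching 1: b

Answer: DEADLOCK at state 1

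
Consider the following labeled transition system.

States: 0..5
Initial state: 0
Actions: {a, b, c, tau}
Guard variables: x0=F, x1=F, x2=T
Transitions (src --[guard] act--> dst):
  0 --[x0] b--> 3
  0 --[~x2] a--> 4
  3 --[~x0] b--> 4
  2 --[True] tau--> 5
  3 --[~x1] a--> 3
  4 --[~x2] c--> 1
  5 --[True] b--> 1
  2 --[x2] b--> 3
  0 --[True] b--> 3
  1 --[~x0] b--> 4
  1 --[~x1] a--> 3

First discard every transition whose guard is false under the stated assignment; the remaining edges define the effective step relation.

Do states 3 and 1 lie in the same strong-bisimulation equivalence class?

Answer: BISIMILAR

Analysis:
Compute ~ classes (split until stable):
  P[0] = {{0,1,2,3,4,5}}
  P[1] = {{0,5},{1,3},{2},{4}}
stable after 2 split(s): 4 block(s)
[3]={1,3}  [1]={1,3}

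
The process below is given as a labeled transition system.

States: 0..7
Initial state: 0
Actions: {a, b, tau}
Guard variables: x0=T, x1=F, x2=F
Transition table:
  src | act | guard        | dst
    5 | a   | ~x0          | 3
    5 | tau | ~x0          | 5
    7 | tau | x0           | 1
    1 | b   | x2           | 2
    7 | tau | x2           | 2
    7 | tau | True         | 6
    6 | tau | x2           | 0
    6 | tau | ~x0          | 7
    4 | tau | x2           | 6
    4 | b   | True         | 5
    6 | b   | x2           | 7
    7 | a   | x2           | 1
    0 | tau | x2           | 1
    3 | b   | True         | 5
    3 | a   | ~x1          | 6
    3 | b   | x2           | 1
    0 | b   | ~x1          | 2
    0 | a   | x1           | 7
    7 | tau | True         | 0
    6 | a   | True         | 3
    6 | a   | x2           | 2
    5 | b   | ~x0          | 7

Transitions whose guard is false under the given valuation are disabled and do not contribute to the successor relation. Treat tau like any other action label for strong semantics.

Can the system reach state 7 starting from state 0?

After dropping false guards: 8 live edges.
Layer 0: {0}
Layer 1: {2}  now seen {0,2}
Reachable = {0,2}

Answer: UNREACHABLE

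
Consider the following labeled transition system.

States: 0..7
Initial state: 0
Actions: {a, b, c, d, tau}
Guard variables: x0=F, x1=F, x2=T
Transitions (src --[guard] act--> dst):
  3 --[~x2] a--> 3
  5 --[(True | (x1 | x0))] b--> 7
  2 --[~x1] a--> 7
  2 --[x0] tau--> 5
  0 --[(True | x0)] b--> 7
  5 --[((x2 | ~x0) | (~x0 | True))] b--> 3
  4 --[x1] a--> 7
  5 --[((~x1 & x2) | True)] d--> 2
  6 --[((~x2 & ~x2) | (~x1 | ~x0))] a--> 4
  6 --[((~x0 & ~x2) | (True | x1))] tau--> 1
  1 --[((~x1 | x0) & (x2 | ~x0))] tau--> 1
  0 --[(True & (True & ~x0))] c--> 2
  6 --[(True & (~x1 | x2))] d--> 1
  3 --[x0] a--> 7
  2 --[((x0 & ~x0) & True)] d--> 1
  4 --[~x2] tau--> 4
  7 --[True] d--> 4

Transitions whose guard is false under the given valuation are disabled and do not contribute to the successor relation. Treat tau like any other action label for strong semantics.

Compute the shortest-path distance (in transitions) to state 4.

BFS to 4:
  Layer 0: {0}
  Layer 1: {2,7}
  Layer 2: {4}
depth(4)=2, e.g. b·d

Answer: 2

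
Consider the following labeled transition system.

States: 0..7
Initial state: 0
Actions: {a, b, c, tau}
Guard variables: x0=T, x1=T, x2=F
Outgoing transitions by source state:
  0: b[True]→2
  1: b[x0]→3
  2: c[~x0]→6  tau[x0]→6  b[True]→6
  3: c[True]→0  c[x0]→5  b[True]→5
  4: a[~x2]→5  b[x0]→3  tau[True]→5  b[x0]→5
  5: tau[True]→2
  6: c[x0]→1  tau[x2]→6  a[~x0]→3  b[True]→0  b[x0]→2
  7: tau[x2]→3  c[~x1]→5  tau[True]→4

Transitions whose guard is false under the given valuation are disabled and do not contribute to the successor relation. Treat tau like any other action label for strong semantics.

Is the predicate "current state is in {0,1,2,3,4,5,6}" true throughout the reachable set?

Answer: INVARIANT HOLDS

Working:
Safe = {0,1,2,3,4,5,6}
Reachable = {0,1,2,3,5,6}
  0: ok
  1: ok
  2: ok
  3: ok
  5: ok
  6: ok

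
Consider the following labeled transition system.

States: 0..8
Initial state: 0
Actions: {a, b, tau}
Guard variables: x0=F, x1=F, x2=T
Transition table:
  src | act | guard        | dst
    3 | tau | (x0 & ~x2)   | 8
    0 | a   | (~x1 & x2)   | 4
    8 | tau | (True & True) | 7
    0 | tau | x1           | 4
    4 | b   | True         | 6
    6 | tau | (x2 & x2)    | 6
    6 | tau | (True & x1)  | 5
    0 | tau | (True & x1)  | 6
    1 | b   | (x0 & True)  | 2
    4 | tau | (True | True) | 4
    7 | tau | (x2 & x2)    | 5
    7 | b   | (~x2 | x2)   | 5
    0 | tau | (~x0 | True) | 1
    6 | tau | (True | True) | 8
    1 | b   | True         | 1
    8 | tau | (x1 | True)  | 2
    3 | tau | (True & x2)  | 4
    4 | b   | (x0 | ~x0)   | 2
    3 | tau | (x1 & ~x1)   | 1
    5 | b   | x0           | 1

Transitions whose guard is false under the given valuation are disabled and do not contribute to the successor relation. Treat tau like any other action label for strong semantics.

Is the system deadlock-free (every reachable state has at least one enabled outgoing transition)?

Answer: DEADLOCK at state 2

Analysis:
R = {0,1,2,4,5,6,7,8}
  0: a→4  tau→1  [deg 2]
  1: b→1  [deg 1]
  2: ∅  [STUCK]
  4: b→2  b→6  tau→4  [deg 3]
  5: ∅  [STUCK]
  6: tau→6  tau→8  [deg 2]
  7: b→5  tau→5  [deg 2]
  8: tau→2  tau→7  [deg 2]
witness 2: a·b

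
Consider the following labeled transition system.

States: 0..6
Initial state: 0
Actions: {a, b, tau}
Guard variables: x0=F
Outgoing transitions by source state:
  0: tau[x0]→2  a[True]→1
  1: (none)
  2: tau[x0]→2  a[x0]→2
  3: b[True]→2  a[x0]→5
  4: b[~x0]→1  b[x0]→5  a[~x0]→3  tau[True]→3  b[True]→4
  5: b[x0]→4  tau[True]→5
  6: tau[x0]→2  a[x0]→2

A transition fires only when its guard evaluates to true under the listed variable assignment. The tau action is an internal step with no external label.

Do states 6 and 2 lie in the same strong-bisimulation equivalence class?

Bisimulation quotient by refinement:
  π0 = {{0,1,2,3,4,5,6}}
  π1 = {{0},{1,2,6},{3},{4},{5}}
stable after 2 split(s): 5 block(s)
[6]={1,2,6}  [2]={1,2,6}

Answer: BISIMILAR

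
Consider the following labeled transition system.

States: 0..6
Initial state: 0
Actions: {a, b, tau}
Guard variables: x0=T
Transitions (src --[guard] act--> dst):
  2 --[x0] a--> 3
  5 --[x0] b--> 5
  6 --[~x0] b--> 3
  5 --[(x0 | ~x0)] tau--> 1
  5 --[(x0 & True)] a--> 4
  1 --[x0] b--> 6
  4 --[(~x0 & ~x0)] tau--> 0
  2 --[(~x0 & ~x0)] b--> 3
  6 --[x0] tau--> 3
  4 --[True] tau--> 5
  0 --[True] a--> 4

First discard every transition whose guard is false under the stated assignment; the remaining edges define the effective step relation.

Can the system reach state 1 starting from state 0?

Answer: REACHABLE

Working:
8 transition(s) survive guard evaluation.
L0 = {0}
L1 = {4}  now seen {0,4}
L2 = {5}  now seen {0,4,5}
L3 = {1}  now seen {0,1,4,5}
L4 = {6}  now seen {0,1,4,5,6}
L5 = {3}  now seen {0,1,3,4,5,6}
Reach set: {0,1,3,4,5,6}
witness 1: a·tau·tau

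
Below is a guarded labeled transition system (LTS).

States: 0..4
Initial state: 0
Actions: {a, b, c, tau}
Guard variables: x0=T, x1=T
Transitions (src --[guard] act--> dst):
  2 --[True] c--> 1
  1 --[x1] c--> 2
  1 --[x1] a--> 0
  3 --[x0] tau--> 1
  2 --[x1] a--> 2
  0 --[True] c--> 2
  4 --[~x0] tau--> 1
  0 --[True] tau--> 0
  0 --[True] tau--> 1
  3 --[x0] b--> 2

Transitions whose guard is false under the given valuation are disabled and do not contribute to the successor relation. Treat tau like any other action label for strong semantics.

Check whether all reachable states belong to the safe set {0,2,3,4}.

Answer: INVARIANT VIOLATED at state 1

Working:
Allowed set {0,2,3,4}
Reach set: {0,1,2}
  0: safe
  1: outside
  2: safe
counterexample path to 1: tau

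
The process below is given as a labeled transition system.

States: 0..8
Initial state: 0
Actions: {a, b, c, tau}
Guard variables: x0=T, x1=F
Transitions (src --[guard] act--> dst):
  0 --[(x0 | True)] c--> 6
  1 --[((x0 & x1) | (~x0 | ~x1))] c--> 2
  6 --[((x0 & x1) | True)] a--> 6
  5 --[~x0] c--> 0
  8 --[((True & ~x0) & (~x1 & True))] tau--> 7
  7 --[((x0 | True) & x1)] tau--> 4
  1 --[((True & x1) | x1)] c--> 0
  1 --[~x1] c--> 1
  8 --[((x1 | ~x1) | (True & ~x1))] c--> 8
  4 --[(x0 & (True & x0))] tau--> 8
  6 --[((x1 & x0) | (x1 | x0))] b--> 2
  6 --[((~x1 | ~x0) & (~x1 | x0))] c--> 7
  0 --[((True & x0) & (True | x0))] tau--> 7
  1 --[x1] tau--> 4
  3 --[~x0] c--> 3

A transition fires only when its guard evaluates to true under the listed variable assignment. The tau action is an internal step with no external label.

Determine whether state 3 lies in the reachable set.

Answer: UNREACHABLE

Working:
After dropping false guards: 9 live edges.
depth 0: {0}
depth 1: {6,7}  cumulative {0,6,7}
depth 2: {2}  cumulative {0,2,6,7}
Reachable = {0,2,6,7}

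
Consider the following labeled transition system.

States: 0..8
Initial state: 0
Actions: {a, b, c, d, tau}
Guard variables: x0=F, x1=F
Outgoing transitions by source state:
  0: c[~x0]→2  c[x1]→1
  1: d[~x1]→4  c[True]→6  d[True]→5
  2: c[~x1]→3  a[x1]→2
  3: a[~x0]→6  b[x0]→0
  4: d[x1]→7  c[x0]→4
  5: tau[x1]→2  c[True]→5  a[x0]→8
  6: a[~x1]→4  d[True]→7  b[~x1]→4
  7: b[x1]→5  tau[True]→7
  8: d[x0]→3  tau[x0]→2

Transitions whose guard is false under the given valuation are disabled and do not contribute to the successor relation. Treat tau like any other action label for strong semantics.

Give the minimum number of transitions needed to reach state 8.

Layered search for 8:
  Layer 0: {0}
  Layer 1: {2}
  Layer 2: {3}
  Layer 3: {6}
  Layer 4: {4,7}
8 never appears.

Answer: UNREACHABLE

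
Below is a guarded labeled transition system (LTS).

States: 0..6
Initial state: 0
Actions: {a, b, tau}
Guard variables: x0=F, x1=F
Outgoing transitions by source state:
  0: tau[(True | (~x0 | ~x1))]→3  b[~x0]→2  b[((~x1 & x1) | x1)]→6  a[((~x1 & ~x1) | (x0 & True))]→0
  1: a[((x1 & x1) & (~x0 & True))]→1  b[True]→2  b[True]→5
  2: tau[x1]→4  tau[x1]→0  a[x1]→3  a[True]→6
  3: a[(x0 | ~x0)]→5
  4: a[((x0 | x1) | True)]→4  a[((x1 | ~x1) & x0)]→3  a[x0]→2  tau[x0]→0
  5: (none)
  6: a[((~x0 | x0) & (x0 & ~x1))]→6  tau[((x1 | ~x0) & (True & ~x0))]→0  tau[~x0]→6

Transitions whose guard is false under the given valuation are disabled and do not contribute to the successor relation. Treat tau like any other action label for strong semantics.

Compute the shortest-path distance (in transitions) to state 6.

Layered search for 6:
  depth 0: {0}
  depth 1: {2,3}
  depth 2: {5,6}
6 enters at depth 2; path b·a

Answer: 2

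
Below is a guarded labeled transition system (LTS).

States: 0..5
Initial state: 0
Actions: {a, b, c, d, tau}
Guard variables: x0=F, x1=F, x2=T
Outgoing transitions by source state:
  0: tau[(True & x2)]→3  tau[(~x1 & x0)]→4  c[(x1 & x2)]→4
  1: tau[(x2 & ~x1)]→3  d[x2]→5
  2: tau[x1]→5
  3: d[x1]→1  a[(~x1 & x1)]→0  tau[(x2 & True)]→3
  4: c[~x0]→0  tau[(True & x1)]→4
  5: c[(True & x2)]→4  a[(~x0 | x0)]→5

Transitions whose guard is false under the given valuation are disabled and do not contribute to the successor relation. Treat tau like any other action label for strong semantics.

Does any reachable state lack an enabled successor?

Answer: DEADLOCK-FREE

Analysis:
Reach set: {0,3}
  0: tau→3  [1 exit(s)]
  3: tau→3  [1 exit(s)]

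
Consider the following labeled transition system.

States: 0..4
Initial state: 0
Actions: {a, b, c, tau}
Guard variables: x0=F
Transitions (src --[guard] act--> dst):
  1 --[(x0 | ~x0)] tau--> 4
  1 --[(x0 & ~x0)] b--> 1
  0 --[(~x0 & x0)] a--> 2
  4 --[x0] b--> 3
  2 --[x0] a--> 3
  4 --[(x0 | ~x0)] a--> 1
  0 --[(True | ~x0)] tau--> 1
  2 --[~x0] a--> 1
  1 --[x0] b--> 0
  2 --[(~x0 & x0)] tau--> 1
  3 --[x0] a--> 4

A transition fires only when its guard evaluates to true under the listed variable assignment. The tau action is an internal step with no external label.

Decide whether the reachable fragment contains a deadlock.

R = {0,1,4}
  0: tau→1  [1 exit(s)]
  1: tau→4  [1 exit(s)]
  4: a→1  [1 exit(s)]

Answer: DEADLOCK-FREE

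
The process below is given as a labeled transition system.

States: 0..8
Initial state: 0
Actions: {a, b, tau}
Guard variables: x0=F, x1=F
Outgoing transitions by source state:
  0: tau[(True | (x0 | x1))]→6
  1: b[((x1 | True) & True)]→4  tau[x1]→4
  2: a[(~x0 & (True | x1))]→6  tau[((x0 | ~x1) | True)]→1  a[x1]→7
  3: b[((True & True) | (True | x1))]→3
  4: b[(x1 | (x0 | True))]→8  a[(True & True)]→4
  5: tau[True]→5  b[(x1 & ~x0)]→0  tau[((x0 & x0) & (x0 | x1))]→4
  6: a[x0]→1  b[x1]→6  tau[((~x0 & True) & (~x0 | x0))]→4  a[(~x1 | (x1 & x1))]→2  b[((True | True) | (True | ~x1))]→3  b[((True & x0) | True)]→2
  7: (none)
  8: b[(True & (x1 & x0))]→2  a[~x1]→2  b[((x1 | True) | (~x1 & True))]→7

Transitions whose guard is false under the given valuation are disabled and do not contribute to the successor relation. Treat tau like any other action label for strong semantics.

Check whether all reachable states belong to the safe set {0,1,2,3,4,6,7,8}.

Answer: INVARIANT HOLDS

Working:
Inv-set: {0,1,2,3,4,6,7,8}
R = {0,1,2,3,4,6,7,8}
  0: safe
  1: safe
  2: safe
  3: safe
  4: safe
  6: safe
  7: safe
  8: safe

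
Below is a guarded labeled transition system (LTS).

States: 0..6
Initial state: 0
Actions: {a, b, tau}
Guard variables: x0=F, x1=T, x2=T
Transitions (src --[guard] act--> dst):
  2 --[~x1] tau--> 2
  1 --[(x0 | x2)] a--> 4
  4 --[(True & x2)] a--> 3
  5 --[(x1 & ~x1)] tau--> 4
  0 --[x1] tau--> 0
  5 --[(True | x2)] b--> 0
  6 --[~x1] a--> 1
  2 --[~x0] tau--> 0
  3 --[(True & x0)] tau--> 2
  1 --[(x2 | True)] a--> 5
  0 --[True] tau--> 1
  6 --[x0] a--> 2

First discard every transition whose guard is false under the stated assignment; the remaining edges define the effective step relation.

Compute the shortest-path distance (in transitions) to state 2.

BFS to 2:
  L0 = {0}
  L1 = {1}
  L2 = {4,5}
  L3 = {3}
2 never appears.

Answer: UNREACHABLE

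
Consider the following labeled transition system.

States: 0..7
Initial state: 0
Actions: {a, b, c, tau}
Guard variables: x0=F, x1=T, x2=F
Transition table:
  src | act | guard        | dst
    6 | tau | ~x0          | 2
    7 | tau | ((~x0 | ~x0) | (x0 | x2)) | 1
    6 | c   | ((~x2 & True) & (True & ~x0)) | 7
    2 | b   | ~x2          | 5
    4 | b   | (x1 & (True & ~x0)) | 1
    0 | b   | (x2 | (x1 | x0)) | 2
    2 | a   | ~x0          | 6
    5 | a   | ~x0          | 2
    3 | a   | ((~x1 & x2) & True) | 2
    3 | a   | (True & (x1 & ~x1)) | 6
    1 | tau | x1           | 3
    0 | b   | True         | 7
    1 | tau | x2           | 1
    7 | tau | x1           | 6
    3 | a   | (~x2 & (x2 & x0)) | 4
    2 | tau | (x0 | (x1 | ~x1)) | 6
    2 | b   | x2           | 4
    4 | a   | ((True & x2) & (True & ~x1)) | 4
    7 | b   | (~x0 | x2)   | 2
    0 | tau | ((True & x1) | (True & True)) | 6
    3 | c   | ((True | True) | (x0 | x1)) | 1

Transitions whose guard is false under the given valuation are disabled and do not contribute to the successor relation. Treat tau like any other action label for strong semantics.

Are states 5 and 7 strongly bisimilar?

Refine partition for ~:
  round 0: {{0,1,2,3,4,5,6,7}}
  round 1: {{0,7},{1},{2},{3},{4},{5},{6}}
  round 2: {{0},{1},{2},{3},{4},{5},{6},{7}}
8 equivalence class(es) (converged in 3)
class of 5: {5}; class of 7: {7}

Answer: NOT BISIMILAR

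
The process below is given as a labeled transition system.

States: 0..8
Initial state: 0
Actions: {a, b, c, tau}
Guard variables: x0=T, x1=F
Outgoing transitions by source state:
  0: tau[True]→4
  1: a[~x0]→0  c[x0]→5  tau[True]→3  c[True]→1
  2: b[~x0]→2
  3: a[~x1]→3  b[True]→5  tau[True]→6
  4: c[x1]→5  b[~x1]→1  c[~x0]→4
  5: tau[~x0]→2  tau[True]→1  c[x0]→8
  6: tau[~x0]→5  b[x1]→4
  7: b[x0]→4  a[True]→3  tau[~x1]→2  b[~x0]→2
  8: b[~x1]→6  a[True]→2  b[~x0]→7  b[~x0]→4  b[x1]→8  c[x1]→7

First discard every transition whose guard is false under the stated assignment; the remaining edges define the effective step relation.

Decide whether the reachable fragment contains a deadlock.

R = {0,1,2,3,4,5,6,8}
  0: tau→4  [1 out]
  1: c→1  c→5  tau→3  [3 out]
  2: ∅  [deadlock]
  3: a→3  b→5  tau→6  [3 out]
  4: b→1  [1 out]
  5: c→8  tau→1  [2 out]
  6: ∅  [deadlock]
  8: a→2  b→6  [2 out]
Path to 2: tau·b·c·c·a

Answer: DEADLOCK at state 2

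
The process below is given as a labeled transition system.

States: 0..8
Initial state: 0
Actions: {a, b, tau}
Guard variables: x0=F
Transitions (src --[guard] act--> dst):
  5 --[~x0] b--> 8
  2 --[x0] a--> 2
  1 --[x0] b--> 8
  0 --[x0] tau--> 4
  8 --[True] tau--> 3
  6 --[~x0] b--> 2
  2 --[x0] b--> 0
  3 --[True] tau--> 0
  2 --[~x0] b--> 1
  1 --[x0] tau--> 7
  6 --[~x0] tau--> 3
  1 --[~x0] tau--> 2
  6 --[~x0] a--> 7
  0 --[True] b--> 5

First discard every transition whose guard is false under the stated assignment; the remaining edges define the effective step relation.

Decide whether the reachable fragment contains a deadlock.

R = {0,3,5,8}
  0: b→5  [1 exit(s)]
  3: tau→0  [1 exit(s)]
  5: b→8  [1 exit(s)]
  8: tau→3  [1 exit(s)]

Answer: DEADLOCK-FREE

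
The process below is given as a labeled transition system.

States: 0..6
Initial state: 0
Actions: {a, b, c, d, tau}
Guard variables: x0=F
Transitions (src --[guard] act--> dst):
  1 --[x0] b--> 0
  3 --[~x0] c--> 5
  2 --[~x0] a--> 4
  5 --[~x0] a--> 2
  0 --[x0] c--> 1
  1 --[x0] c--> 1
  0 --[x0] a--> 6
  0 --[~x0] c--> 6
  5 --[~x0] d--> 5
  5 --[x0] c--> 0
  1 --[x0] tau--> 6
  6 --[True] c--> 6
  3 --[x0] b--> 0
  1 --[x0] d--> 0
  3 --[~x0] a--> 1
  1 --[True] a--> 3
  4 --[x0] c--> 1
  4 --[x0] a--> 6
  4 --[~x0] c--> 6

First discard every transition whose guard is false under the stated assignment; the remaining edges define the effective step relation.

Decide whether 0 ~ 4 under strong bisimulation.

Compute ~ classes (split until stable):
  P[0] = {{0,1,2,3,4,5,6}}
  P[1] = {{0,4,6},{1,2},{3},{5}}
  P[2] = {{0,4,6},{1},{2},{3},{5}}
5 equivalence class(es) (converged in 3)
class of 0: {0,4,6}; class of 4: {0,4,6}

Answer: BISIMILAR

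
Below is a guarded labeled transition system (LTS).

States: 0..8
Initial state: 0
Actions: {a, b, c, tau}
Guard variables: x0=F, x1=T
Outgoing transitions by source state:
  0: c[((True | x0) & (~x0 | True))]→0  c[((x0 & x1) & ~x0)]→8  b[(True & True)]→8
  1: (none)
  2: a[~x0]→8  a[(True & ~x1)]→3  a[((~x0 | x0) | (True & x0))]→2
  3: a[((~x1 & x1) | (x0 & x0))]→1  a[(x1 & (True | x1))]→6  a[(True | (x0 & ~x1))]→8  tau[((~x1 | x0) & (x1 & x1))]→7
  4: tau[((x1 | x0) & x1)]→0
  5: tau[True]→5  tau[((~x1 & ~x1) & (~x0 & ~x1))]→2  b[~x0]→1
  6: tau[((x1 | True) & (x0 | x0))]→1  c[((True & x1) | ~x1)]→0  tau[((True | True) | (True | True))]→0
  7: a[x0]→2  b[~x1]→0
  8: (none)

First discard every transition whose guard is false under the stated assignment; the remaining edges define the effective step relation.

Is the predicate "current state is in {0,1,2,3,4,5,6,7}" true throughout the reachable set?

Allowed set {0,1,2,3,4,5,6,7}
Reach set: {0,8}
  0: safe
  8: outside
counterexample path to 8: b

Answer: INVARIANT VIOLATED at state 8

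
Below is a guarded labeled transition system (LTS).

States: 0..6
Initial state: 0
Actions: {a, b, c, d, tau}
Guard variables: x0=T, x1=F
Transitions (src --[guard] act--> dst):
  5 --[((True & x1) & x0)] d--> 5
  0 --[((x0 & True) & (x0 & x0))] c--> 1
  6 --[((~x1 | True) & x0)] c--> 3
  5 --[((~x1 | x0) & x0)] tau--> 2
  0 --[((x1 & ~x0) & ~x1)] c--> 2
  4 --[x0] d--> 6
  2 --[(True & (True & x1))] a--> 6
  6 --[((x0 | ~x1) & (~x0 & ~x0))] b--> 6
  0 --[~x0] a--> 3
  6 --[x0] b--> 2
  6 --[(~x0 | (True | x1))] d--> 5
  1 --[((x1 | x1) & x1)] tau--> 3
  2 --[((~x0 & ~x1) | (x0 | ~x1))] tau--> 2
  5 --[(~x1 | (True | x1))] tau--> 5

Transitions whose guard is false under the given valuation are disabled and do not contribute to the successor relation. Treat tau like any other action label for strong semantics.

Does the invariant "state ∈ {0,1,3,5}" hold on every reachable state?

Allowed set {0,1,3,5}
R = {0,1}
  0: safe
  1: safe

Answer: INVARIANT HOLDS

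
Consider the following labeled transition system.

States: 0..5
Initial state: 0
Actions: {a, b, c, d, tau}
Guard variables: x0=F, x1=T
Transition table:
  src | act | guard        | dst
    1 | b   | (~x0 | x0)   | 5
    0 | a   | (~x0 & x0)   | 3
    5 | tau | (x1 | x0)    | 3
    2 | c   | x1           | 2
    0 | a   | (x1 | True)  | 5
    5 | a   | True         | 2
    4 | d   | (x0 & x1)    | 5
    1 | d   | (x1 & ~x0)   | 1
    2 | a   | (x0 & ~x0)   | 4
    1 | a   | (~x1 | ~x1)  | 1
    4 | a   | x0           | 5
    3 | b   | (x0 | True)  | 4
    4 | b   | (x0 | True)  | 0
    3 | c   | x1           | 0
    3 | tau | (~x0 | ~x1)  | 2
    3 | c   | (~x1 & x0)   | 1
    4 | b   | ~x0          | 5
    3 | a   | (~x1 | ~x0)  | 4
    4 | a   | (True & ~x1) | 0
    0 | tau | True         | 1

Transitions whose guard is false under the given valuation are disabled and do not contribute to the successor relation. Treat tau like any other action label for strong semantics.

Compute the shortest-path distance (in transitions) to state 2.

Answer: 2

Working:
Layered search for 2:
  depth 0: {0}
  depth 1: {1,5}
  depth 2: {2,3}
depth(2)=2, e.g. a·a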